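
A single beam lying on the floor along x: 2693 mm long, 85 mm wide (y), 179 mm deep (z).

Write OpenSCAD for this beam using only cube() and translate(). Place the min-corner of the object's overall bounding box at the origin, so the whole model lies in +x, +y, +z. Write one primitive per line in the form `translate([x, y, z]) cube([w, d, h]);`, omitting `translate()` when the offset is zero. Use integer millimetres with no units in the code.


cube([2693, 85, 179]);


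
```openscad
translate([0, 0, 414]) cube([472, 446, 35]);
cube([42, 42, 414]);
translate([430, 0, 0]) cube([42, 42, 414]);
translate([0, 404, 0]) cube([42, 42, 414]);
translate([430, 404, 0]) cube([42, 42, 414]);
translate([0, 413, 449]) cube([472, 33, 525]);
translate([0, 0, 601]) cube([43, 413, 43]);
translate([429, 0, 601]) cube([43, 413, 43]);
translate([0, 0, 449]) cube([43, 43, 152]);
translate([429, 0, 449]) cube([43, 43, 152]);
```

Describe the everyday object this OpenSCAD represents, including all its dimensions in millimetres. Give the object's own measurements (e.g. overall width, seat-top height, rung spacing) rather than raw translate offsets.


A chair. The seat is a 472×446×35 mm slab with its top at z = 449 mm, on four 42×42 mm corner legs (flush with the seat edges, standing on z = 0). A flat backrest 33 mm thick, 525 mm tall, spans the full seat width and rises from the seat top along its +y edge, rear face flush with the rear of the seat. Two armrests of 43×43 mm section run along each side from the seat's front edge to the front of the backrest, top faces 195 mm above the seat top and outer faces flush with the seat's x-edges; a 43×43 mm post under the front of each armrest stands on the seat at the front corner.


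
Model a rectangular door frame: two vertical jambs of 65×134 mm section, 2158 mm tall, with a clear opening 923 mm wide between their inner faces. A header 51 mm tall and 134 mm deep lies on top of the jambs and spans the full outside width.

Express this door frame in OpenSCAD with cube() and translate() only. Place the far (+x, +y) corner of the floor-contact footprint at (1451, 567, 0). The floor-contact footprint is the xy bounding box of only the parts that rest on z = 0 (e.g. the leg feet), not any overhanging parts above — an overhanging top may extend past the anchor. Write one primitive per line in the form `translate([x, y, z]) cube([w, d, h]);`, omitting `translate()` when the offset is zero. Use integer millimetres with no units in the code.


translate([398, 433, 0]) cube([65, 134, 2158]);
translate([1386, 433, 0]) cube([65, 134, 2158]);
translate([398, 433, 2158]) cube([1053, 134, 51]);


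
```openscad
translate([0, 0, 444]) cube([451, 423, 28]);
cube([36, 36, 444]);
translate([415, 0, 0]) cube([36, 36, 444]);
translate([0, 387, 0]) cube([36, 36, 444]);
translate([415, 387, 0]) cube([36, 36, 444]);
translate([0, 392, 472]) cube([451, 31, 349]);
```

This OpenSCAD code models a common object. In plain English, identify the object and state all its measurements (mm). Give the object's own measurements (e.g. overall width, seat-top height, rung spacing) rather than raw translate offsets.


A chair. The seat is a 451×423×28 mm slab with its top at z = 472 mm, on four 36×36 mm corner legs (flush with the seat edges, standing on z = 0). A flat backrest 31 mm thick, 349 mm tall, spans the full seat width and rises from the seat top along its +y edge, rear face flush with the rear of the seat.


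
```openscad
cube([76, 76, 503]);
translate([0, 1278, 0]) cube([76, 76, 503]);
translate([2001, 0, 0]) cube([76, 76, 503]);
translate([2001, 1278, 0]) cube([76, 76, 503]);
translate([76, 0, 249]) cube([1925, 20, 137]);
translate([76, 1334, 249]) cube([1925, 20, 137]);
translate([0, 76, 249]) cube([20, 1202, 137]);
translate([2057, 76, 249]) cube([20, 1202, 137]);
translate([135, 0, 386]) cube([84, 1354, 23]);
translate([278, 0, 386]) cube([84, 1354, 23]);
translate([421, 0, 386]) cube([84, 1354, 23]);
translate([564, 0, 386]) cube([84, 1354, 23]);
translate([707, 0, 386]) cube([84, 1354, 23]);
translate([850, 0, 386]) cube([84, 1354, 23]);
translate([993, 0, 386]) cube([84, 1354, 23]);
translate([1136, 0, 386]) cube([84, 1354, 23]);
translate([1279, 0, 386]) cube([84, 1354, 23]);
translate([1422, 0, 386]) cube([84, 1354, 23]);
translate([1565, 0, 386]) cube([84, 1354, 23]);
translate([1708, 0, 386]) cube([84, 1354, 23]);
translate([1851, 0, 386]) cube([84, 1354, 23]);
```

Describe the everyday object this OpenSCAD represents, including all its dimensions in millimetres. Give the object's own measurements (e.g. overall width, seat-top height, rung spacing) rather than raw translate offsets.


A bed frame 2077 mm long (x) by 1354 mm wide (y). Four 76×76 mm corner posts, 503 mm tall, at the corners of the footprint. Four rails of 20 mm thickness and 137 mm height run between adjacent posts with their undersides at z = 249 mm, their outer faces flush with the outside of the frame (the two x-running rails run between the posts' inner faces; the two y-running rails run between the posts' inner faces). 13 slats, each 84 mm wide (x) and 23 mm thick, lie across the top of the two x-running rails, running the full 1354 mm width of the frame in y; along x they sit between the end posts with a 59 mm gap after the −x posts and between neighbouring slats, leaving 66 mm before the +x posts.


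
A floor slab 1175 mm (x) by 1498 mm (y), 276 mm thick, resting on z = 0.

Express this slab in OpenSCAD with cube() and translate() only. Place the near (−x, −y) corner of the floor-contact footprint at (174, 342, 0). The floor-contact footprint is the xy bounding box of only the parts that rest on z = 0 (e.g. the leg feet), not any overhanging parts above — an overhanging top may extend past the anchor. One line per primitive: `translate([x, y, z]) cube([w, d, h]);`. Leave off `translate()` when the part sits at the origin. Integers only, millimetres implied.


translate([174, 342, 0]) cube([1175, 1498, 276]);


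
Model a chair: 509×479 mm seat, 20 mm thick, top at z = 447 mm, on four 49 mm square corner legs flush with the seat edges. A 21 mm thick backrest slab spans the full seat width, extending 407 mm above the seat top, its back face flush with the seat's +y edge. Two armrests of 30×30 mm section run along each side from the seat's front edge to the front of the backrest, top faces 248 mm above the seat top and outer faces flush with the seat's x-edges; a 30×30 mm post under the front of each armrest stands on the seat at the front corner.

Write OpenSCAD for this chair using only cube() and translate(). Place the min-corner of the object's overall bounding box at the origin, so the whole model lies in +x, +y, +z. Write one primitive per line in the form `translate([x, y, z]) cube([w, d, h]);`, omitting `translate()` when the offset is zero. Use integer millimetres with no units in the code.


// leg_h = 447 - 20 = 427
// arm post h = 248 - 30 = 218
translate([0, 0, 427]) cube([509, 479, 20]);
cube([49, 49, 427]);
translate([460, 0, 0]) cube([49, 49, 427]);
translate([0, 430, 0]) cube([49, 49, 427]);
translate([460, 430, 0]) cube([49, 49, 427]);
translate([0, 458, 447]) cube([509, 21, 407]);
translate([0, 0, 665]) cube([30, 458, 30]);
translate([479, 0, 665]) cube([30, 458, 30]);
translate([0, 0, 447]) cube([30, 30, 218]);
translate([479, 0, 447]) cube([30, 30, 218]);


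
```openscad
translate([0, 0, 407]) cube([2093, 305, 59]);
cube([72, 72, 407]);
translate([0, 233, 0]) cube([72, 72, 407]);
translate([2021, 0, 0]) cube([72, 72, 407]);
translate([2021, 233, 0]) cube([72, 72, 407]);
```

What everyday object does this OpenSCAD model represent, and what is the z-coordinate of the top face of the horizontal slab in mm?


A bench. The seat-top height is 466 mm.

A long slab on four corner posts — a bench. The slab sits at z = 407 with thickness 59, so the top is 407 + 59 = 466 mm.


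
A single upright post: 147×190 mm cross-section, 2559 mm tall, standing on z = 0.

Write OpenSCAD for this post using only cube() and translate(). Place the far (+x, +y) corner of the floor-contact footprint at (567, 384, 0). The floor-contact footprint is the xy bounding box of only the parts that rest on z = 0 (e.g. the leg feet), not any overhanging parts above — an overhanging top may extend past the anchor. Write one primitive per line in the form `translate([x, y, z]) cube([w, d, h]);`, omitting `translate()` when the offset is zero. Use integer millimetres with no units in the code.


translate([420, 194, 0]) cube([147, 190, 2559]);


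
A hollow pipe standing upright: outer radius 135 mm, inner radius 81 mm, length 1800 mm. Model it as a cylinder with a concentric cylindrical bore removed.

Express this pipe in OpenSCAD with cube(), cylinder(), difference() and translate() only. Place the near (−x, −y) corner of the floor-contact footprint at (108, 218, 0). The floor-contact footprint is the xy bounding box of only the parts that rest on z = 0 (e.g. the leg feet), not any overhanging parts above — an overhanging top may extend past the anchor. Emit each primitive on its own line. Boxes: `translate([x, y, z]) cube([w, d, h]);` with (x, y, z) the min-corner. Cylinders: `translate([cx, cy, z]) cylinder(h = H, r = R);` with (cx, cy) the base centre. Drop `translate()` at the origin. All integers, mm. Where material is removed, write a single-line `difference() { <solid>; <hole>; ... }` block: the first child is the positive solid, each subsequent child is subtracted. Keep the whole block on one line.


difference() { translate([243, 353, 0]) cylinder(h = 1800, r = 135); translate([243, 353, 0]) cylinder(h = 1800, r = 81); }


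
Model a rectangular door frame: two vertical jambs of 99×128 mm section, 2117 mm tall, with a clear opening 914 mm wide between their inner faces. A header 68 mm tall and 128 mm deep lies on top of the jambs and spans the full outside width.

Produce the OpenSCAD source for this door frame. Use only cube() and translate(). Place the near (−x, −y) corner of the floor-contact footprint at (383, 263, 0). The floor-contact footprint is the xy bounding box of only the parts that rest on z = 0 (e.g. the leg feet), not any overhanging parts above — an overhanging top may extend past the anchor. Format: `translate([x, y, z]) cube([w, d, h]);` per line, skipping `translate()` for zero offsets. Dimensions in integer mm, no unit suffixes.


translate([383, 263, 0]) cube([99, 128, 2117]);
translate([1396, 263, 0]) cube([99, 128, 2117]);
translate([383, 263, 2117]) cube([1112, 128, 68]);


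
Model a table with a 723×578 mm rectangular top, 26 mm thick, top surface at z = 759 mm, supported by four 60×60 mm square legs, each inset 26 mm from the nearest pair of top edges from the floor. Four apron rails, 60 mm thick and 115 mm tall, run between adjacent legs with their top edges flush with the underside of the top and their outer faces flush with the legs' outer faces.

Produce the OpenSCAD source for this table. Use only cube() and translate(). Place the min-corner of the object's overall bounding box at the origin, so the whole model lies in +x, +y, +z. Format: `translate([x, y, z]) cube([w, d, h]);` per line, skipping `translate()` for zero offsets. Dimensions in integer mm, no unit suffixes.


translate([0, 0, 733]) cube([723, 578, 26]);
translate([26, 26, 0]) cube([60, 60, 733]);
translate([637, 26, 0]) cube([60, 60, 733]);
translate([26, 492, 0]) cube([60, 60, 733]);
translate([637, 492, 0]) cube([60, 60, 733]);
translate([86, 26, 618]) cube([551, 60, 115]);
translate([86, 492, 618]) cube([551, 60, 115]);
translate([26, 86, 618]) cube([60, 406, 115]);
translate([637, 86, 618]) cube([60, 406, 115]);


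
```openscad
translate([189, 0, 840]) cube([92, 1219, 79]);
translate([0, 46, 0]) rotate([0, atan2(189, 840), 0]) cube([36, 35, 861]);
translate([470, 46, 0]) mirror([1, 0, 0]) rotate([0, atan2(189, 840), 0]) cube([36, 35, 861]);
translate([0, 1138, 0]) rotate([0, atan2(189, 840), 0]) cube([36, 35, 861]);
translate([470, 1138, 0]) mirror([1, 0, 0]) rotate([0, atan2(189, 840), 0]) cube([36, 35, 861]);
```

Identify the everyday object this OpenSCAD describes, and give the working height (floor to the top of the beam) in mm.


A sawhorse. The overall height is 919 mm.

A beam across two mirrored pairs of raked legs — a sawhorse. The beam's underside is at z = 840 (matching the legs' vertical rise in atan2(189, 840)) and the beam is 79 mm tall, so its top is at 840 + 79 = 919 mm. The raked legs top out at the beam's underside, so that is the highest point.


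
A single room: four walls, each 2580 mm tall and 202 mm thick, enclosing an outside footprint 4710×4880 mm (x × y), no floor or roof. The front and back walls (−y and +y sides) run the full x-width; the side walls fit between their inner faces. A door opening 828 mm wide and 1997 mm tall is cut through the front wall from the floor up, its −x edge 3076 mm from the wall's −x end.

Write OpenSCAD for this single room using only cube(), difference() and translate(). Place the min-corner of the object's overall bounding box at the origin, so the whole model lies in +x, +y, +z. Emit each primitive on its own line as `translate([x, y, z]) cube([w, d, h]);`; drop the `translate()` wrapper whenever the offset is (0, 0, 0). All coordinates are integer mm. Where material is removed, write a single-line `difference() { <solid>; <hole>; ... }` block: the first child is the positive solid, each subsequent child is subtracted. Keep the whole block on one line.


difference() { cube([4710, 202, 2580]); translate([3076, 0, 0]) cube([828, 202, 1997]); }
translate([0, 4678, 0]) cube([4710, 202, 2580]);
translate([0, 202, 0]) cube([202, 4476, 2580]);
translate([4508, 202, 0]) cube([202, 4476, 2580]);


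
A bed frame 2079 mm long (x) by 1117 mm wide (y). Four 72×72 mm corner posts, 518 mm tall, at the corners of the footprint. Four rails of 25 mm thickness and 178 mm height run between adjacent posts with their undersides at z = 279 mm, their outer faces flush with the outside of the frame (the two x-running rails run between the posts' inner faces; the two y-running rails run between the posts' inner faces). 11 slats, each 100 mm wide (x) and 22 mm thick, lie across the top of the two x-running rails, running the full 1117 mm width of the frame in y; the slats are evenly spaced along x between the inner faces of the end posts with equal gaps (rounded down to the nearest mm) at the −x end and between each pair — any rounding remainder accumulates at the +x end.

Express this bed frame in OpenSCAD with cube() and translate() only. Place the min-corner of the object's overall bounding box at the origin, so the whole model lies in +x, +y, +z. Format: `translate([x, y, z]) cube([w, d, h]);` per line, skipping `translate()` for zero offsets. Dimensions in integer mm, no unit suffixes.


cube([72, 72, 518]);
translate([0, 1045, 0]) cube([72, 72, 518]);
translate([2007, 0, 0]) cube([72, 72, 518]);
translate([2007, 1045, 0]) cube([72, 72, 518]);
translate([72, 0, 279]) cube([1935, 25, 178]);
translate([72, 1092, 279]) cube([1935, 25, 178]);
translate([0, 72, 279]) cube([25, 973, 178]);
translate([2054, 72, 279]) cube([25, 973, 178]);
translate([141, 0, 457]) cube([100, 1117, 22]);
translate([310, 0, 457]) cube([100, 1117, 22]);
translate([479, 0, 457]) cube([100, 1117, 22]);
translate([648, 0, 457]) cube([100, 1117, 22]);
translate([817, 0, 457]) cube([100, 1117, 22]);
translate([986, 0, 457]) cube([100, 1117, 22]);
translate([1155, 0, 457]) cube([100, 1117, 22]);
translate([1324, 0, 457]) cube([100, 1117, 22]);
translate([1493, 0, 457]) cube([100, 1117, 22]);
translate([1662, 0, 457]) cube([100, 1117, 22]);
translate([1831, 0, 457]) cube([100, 1117, 22]);


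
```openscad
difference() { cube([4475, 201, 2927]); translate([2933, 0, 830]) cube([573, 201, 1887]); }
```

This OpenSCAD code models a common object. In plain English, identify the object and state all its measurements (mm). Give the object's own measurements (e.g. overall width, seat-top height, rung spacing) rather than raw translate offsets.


A wall 4475 mm long (x), 201 mm thick (y), 2927 mm tall, with a rectangular window opening cut through it. The opening is 573 mm wide and 1887 mm tall; its sill is at z = 830 mm and its near (−x) edge is 2933 mm from the wall's −x end. The opening passes through the full wall thickness.


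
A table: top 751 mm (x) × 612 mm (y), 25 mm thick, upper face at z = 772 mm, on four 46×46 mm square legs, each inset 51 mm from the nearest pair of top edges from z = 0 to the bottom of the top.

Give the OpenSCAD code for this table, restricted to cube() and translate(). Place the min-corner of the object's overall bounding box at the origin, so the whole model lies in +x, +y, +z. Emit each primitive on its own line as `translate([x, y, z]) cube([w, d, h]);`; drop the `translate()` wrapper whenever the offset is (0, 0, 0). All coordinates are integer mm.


// leg_h = 772 - 25 = 747
translate([0, 0, 747]) cube([751, 612, 25]);
translate([51, 51, 0]) cube([46, 46, 747]);
translate([654, 51, 0]) cube([46, 46, 747]);
translate([51, 515, 0]) cube([46, 46, 747]);
translate([654, 515, 0]) cube([46, 46, 747]);


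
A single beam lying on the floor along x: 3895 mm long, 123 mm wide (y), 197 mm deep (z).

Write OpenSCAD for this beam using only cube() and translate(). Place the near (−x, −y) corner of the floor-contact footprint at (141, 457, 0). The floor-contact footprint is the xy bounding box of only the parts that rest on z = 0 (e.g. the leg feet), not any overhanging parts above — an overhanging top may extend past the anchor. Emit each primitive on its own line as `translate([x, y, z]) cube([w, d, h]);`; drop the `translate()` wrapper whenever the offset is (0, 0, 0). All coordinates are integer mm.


translate([141, 457, 0]) cube([3895, 123, 197]);


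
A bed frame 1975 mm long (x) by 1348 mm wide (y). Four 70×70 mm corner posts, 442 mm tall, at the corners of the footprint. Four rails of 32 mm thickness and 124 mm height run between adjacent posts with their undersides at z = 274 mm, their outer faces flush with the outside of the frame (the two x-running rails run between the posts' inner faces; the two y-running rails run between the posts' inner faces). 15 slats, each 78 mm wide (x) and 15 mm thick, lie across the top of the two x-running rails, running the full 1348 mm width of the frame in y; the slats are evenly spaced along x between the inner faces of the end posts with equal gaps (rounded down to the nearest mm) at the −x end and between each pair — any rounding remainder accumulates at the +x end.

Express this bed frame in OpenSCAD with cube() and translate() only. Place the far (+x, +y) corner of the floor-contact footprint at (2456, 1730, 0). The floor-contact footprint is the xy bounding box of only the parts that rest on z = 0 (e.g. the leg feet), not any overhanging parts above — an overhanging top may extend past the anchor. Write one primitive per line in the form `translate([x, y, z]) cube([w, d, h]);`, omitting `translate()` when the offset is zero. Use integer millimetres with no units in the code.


translate([481, 382, 0]) cube([70, 70, 442]);
translate([481, 1660, 0]) cube([70, 70, 442]);
translate([2386, 382, 0]) cube([70, 70, 442]);
translate([2386, 1660, 0]) cube([70, 70, 442]);
translate([551, 382, 274]) cube([1835, 32, 124]);
translate([551, 1698, 274]) cube([1835, 32, 124]);
translate([481, 452, 274]) cube([32, 1208, 124]);
translate([2424, 452, 274]) cube([32, 1208, 124]);
translate([592, 382, 398]) cube([78, 1348, 15]);
translate([711, 382, 398]) cube([78, 1348, 15]);
translate([830, 382, 398]) cube([78, 1348, 15]);
translate([949, 382, 398]) cube([78, 1348, 15]);
translate([1068, 382, 398]) cube([78, 1348, 15]);
translate([1187, 382, 398]) cube([78, 1348, 15]);
translate([1306, 382, 398]) cube([78, 1348, 15]);
translate([1425, 382, 398]) cube([78, 1348, 15]);
translate([1544, 382, 398]) cube([78, 1348, 15]);
translate([1663, 382, 398]) cube([78, 1348, 15]);
translate([1782, 382, 398]) cube([78, 1348, 15]);
translate([1901, 382, 398]) cube([78, 1348, 15]);
translate([2020, 382, 398]) cube([78, 1348, 15]);
translate([2139, 382, 398]) cube([78, 1348, 15]);
translate([2258, 382, 398]) cube([78, 1348, 15]);


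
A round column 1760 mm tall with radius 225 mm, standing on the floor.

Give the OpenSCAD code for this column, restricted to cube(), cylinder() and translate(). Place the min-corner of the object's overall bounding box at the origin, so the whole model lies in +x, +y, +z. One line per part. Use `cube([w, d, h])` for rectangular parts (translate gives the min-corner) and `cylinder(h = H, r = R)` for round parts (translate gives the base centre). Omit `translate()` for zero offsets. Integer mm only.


translate([225, 225, 0]) cylinder(h = 1760, r = 225);


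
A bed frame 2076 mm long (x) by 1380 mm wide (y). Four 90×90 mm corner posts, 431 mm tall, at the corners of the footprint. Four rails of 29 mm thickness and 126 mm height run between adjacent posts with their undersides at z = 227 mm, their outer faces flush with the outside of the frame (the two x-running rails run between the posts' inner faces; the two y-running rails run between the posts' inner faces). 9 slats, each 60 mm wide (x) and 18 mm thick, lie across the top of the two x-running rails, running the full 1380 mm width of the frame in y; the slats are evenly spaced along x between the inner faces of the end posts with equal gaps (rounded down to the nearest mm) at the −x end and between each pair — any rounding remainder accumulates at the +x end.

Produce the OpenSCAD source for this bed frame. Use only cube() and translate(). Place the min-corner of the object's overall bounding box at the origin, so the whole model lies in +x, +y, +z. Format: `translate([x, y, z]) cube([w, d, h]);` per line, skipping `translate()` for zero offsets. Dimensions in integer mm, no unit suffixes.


cube([90, 90, 431]);
translate([0, 1290, 0]) cube([90, 90, 431]);
translate([1986, 0, 0]) cube([90, 90, 431]);
translate([1986, 1290, 0]) cube([90, 90, 431]);
translate([90, 0, 227]) cube([1896, 29, 126]);
translate([90, 1351, 227]) cube([1896, 29, 126]);
translate([0, 90, 227]) cube([29, 1200, 126]);
translate([2047, 90, 227]) cube([29, 1200, 126]);
translate([225, 0, 353]) cube([60, 1380, 18]);
translate([420, 0, 353]) cube([60, 1380, 18]);
translate([615, 0, 353]) cube([60, 1380, 18]);
translate([810, 0, 353]) cube([60, 1380, 18]);
translate([1005, 0, 353]) cube([60, 1380, 18]);
translate([1200, 0, 353]) cube([60, 1380, 18]);
translate([1395, 0, 353]) cube([60, 1380, 18]);
translate([1590, 0, 353]) cube([60, 1380, 18]);
translate([1785, 0, 353]) cube([60, 1380, 18]);


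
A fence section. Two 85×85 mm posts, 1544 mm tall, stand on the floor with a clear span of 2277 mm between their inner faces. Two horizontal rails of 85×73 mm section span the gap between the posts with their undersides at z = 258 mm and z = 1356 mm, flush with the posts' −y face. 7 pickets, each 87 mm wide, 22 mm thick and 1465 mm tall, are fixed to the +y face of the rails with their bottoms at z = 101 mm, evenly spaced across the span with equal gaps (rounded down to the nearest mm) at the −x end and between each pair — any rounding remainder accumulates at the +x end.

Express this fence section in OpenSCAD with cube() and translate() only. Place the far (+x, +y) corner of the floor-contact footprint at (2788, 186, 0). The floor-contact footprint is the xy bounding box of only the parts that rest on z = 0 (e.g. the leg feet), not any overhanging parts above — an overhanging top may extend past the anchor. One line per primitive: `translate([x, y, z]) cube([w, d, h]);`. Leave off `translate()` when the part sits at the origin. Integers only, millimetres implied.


translate([341, 101, 0]) cube([85, 85, 1544]);
translate([2703, 101, 0]) cube([85, 85, 1544]);
translate([426, 101, 258]) cube([2277, 85, 73]);
translate([426, 101, 1356]) cube([2277, 85, 73]);
translate([634, 186, 101]) cube([87, 22, 1465]);
translate([929, 186, 101]) cube([87, 22, 1465]);
translate([1224, 186, 101]) cube([87, 22, 1465]);
translate([1519, 186, 101]) cube([87, 22, 1465]);
translate([1814, 186, 101]) cube([87, 22, 1465]);
translate([2109, 186, 101]) cube([87, 22, 1465]);
translate([2404, 186, 101]) cube([87, 22, 1465]);


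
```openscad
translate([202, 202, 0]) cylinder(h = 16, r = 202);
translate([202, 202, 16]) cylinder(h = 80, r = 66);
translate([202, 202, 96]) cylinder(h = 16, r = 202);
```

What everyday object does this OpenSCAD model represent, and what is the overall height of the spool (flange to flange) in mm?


A spool. The overall height is 112 mm.

Three coaxial cylinders, large–small–large — a spool. Two 16 mm flanges and a 80 mm core give 16 + 80 + 16 = 112 mm.


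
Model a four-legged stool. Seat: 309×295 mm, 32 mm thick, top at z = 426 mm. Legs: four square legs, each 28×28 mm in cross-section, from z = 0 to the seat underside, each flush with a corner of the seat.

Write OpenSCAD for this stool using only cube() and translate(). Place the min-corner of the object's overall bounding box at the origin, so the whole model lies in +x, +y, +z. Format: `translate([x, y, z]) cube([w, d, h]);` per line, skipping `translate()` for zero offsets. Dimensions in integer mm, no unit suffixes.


translate([0, 0, 394]) cube([309, 295, 32]);
cube([28, 28, 394]);
translate([281, 0, 0]) cube([28, 28, 394]);
translate([0, 267, 0]) cube([28, 28, 394]);
translate([281, 267, 0]) cube([28, 28, 394]);


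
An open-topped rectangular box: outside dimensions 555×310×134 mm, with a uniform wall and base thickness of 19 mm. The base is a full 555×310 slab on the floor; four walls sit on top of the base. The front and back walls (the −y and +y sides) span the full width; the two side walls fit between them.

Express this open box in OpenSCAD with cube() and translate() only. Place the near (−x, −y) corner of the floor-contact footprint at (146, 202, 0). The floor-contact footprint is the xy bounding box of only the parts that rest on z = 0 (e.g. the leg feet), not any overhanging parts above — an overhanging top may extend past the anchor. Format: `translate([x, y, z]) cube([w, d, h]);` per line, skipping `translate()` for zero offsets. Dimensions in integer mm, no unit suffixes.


translate([146, 202, 0]) cube([555, 310, 19]);
translate([146, 202, 19]) cube([555, 19, 115]);
translate([146, 493, 19]) cube([555, 19, 115]);
translate([146, 221, 19]) cube([19, 272, 115]);
translate([682, 221, 19]) cube([19, 272, 115]);


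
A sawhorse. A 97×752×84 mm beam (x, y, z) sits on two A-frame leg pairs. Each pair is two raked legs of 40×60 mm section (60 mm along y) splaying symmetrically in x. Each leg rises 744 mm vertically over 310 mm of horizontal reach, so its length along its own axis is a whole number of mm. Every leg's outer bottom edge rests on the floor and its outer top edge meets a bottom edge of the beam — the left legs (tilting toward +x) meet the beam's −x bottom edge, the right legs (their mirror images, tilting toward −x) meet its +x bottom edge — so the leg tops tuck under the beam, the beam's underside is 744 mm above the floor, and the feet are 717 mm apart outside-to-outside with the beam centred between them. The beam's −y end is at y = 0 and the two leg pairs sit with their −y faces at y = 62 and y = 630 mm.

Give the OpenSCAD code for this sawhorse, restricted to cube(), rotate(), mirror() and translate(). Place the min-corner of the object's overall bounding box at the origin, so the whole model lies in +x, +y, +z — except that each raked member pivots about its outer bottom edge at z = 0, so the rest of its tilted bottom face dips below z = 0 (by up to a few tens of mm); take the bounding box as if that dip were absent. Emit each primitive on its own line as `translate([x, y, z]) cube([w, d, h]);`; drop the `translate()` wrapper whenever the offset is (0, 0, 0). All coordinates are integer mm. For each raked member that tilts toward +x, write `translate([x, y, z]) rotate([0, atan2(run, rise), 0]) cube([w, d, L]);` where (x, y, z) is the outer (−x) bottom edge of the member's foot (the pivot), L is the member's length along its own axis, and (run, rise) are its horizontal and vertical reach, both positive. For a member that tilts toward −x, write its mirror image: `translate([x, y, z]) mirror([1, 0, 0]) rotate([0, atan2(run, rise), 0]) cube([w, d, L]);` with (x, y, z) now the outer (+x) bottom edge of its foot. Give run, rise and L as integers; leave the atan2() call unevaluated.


translate([310, 0, 744]) cube([97, 752, 84]);
translate([0, 62, 0]) rotate([0, atan2(310, 744), 0]) cube([40, 60, 806]);
translate([717, 62, 0]) mirror([1, 0, 0]) rotate([0, atan2(310, 744), 0]) cube([40, 60, 806]);
translate([0, 630, 0]) rotate([0, atan2(310, 744), 0]) cube([40, 60, 806]);
translate([717, 630, 0]) mirror([1, 0, 0]) rotate([0, atan2(310, 744), 0]) cube([40, 60, 806]);


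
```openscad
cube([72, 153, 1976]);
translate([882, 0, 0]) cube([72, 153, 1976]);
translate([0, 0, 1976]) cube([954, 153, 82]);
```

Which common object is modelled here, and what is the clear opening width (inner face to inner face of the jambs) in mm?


A door frame. The clear opening width is 810 mm.

Two 1976 mm tall posts with a header on top — a door frame. The left jamb is 72 mm wide at x = 0; the right jamb starts at x = 882. The clear opening is 882 − 72 = 810 mm.


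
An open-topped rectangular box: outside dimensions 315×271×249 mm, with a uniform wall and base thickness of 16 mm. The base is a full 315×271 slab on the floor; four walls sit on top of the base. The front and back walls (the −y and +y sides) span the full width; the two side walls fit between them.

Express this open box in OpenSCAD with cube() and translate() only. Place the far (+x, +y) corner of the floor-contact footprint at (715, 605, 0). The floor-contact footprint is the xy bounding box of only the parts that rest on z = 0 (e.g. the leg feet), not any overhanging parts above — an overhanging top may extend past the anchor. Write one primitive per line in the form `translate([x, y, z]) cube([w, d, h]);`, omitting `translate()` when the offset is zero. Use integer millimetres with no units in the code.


translate([400, 334, 0]) cube([315, 271, 16]);
translate([400, 334, 16]) cube([315, 16, 233]);
translate([400, 589, 16]) cube([315, 16, 233]);
translate([400, 350, 16]) cube([16, 239, 233]);
translate([699, 350, 16]) cube([16, 239, 233]);


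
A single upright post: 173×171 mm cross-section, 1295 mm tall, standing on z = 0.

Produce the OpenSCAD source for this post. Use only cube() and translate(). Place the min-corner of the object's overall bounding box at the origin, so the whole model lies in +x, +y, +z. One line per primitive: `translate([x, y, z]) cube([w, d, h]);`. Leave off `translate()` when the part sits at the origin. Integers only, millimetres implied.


cube([173, 171, 1295]);


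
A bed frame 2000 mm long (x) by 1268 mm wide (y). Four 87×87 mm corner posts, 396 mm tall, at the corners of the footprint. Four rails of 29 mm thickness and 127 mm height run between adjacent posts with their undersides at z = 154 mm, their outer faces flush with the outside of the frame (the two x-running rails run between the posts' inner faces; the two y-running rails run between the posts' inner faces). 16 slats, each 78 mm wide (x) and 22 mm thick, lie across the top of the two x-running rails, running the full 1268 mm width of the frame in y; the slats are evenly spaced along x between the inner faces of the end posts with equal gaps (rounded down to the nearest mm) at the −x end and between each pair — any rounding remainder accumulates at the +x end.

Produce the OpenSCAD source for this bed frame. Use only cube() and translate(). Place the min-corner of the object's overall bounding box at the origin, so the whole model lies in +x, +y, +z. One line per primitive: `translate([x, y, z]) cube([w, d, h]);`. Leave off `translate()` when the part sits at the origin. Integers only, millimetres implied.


cube([87, 87, 396]);
translate([0, 1181, 0]) cube([87, 87, 396]);
translate([1913, 0, 0]) cube([87, 87, 396]);
translate([1913, 1181, 0]) cube([87, 87, 396]);
translate([87, 0, 154]) cube([1826, 29, 127]);
translate([87, 1239, 154]) cube([1826, 29, 127]);
translate([0, 87, 154]) cube([29, 1094, 127]);
translate([1971, 87, 154]) cube([29, 1094, 127]);
translate([121, 0, 281]) cube([78, 1268, 22]);
translate([233, 0, 281]) cube([78, 1268, 22]);
translate([345, 0, 281]) cube([78, 1268, 22]);
translate([457, 0, 281]) cube([78, 1268, 22]);
translate([569, 0, 281]) cube([78, 1268, 22]);
translate([681, 0, 281]) cube([78, 1268, 22]);
translate([793, 0, 281]) cube([78, 1268, 22]);
translate([905, 0, 281]) cube([78, 1268, 22]);
translate([1017, 0, 281]) cube([78, 1268, 22]);
translate([1129, 0, 281]) cube([78, 1268, 22]);
translate([1241, 0, 281]) cube([78, 1268, 22]);
translate([1353, 0, 281]) cube([78, 1268, 22]);
translate([1465, 0, 281]) cube([78, 1268, 22]);
translate([1577, 0, 281]) cube([78, 1268, 22]);
translate([1689, 0, 281]) cube([78, 1268, 22]);
translate([1801, 0, 281]) cube([78, 1268, 22]);


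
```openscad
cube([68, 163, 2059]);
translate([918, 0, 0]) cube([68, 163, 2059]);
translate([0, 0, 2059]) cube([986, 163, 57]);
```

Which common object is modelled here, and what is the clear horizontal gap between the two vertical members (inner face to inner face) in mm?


A door frame. The clear opening width is 850 mm.

Two 2059 mm tall posts with a header on top — a door frame. The left jamb is 68 mm wide at x = 0; the right jamb starts at x = 918. The clear opening is 918 − 68 = 850 mm.


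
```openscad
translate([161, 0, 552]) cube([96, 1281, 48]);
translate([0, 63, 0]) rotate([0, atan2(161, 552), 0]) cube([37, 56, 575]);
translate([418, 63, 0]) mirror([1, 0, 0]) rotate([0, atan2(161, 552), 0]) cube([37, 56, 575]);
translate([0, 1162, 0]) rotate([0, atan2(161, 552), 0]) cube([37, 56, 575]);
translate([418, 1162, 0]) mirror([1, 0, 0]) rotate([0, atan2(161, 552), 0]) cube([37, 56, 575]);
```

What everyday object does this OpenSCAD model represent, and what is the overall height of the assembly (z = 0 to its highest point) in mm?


A sawhorse. The overall height is 600 mm.

A beam across two mirrored pairs of raked legs — a sawhorse. The beam's underside is at z = 552 (matching the legs' vertical rise in atan2(161, 552)) and the beam is 48 mm tall, so its top is at 552 + 48 = 600 mm. The raked legs top out at the beam's underside, so that is the highest point.


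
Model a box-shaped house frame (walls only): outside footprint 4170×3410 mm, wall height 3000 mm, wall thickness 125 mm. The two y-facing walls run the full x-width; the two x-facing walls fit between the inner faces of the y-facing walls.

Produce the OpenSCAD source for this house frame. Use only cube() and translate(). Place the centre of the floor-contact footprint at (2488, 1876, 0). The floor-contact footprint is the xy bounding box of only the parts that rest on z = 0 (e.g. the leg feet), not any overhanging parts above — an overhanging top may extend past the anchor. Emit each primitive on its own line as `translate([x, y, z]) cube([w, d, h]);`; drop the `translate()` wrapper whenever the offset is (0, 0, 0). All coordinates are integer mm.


translate([403, 171, 0]) cube([4170, 125, 3000]);
translate([403, 3456, 0]) cube([4170, 125, 3000]);
translate([403, 296, 0]) cube([125, 3160, 3000]);
translate([4448, 296, 0]) cube([125, 3160, 3000]);


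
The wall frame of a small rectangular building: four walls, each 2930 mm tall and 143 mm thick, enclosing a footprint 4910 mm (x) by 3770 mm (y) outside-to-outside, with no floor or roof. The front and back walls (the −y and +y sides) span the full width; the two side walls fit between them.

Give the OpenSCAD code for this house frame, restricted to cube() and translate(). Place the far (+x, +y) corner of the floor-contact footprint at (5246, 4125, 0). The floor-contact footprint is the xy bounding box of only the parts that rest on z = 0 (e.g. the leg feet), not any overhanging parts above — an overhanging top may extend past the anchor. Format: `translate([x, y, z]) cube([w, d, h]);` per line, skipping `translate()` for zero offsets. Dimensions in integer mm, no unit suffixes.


translate([336, 355, 0]) cube([4910, 143, 2930]);
translate([336, 3982, 0]) cube([4910, 143, 2930]);
translate([336, 498, 0]) cube([143, 3484, 2930]);
translate([5103, 498, 0]) cube([143, 3484, 2930]);


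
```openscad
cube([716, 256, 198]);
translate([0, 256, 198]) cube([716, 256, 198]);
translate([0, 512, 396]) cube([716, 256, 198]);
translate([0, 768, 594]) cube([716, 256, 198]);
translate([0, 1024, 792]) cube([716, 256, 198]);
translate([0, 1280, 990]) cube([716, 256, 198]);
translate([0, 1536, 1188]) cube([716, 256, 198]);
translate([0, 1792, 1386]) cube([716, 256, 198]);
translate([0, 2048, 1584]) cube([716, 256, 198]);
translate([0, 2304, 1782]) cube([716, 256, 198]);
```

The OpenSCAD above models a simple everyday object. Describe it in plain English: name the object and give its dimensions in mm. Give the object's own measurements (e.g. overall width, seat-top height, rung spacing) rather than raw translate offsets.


A straight staircase of 10 solid steps. Each step is 716 mm wide (x), 256 mm deep (y, the going) and 198 mm tall (the rise). The first step rests on the floor; each subsequent step sits one going further in +y and one rise higher in +z, directly behind and above the previous step with no overlap.


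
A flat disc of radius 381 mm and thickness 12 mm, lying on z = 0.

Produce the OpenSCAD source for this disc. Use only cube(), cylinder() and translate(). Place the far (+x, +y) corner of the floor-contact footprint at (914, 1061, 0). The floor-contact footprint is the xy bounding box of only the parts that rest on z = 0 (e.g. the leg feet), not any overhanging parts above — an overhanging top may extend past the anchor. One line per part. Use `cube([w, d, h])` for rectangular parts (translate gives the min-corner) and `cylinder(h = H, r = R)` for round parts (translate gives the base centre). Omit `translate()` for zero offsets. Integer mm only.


translate([533, 680, 0]) cylinder(h = 12, r = 381);


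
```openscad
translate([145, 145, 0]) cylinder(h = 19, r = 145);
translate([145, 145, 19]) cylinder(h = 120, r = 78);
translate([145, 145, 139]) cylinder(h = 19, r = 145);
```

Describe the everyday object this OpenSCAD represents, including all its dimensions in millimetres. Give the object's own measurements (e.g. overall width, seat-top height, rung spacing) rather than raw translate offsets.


A spool: two coaxial disc flanges of radius 145 mm and thickness 19 mm, joined by a core cylinder of radius 78 mm and height 120 mm. The lower flange rests on z = 0 and the three cylinders share a vertical axis.


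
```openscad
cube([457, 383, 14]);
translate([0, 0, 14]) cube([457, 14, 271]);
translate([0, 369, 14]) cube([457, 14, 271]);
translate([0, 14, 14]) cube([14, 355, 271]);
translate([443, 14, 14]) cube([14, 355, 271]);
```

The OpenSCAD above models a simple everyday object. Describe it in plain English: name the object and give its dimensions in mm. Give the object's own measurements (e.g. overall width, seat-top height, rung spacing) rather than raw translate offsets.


An open-topped rectangular box: outside dimensions 457×383×285 mm, with a uniform wall and base thickness of 14 mm. The base is a full 457×383 slab on the floor; four walls sit on top of the base. The front and back walls (the −y and +y sides) span the full width; the two side walls fit between them.


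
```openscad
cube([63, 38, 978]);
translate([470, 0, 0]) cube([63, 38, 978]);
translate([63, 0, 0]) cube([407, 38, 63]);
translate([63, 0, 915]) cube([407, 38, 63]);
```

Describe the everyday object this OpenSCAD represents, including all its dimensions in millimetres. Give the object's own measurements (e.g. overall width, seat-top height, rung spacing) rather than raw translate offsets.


A rectangular picture frame lying in the x–z plane (depth along y). The opening is 407 mm wide (x) by 852 mm tall (z), surrounded by a border 63 mm wide on all four sides. The frame is 38 mm deep and is made of two full-height vertical stiles with two horizontal rails fitted between them.
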